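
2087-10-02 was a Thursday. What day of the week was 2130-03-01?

Wednesday

Day-of-year of October 2, 2087: 275.
Day-of-year of March 1, 2130: 60.
2087 has 365 days, so 365 − 275 = 90 days remain in 2087.
Full years 2088–2129: 32 common + 10 leap = 32×365 + 10×366 = 15340 days.
Total: 90 + 15340 + 60 = 15490 days.
15490 mod 7 = 6, so 6 days after Thursday is Wednesday.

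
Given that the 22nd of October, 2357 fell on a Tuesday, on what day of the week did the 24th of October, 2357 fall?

Thursday

Within October 2357: 24 − 22 = 2 days.
2 mod 7 = 2, so 2 days after Tuesday is Thursday.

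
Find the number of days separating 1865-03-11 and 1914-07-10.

From March 11, 1865 to March 11, 1914: 49 years, of which 11 contain a Feb 29 — 38×365 + 11×366 = 17896 days.
(1900 is not a leap year (divisible by 100 but not 400).)
March 1914: 31 − 11 = 20 days remain.
Then April (30), May (31), June (30): 30 + 31 + 30 = 91 days.
July 1–10, 1914: 10 days.
Residual: 121 days.
Total: 18017 days.

18017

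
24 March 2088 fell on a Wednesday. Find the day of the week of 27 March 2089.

March 24, 2088 → March 24, 2089: 365 days.
Within March 2089: 27 − 24 = 3 days.
Total: 368 days.
368 mod 7 = 4, so 4 days after Wednesday is Sunday.

Sunday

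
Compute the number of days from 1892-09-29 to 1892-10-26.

27

September 1892: 30 − 29 = 1 day remains.
October 1–26, 1892: 26 days.
Total: 1 + 26 = 27 days.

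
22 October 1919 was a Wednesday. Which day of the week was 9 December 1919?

October 1919: 31 − 22 = 9 days remain.
Then November (30): 30 days.
December 1–9, 1919: 9 days.
Total: 9 + 30 + 9 = 48 days.
48 mod 7 = 6, so 6 days after Wednesday is Tuesday.

Tuesday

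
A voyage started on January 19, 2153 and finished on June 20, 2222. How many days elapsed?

25353

Day-of-year of January 19, 2153: 19.
Day-of-year of June 20, 2222: 171.
2153 has 365 days, so 365 − 19 = 346 days remain in 2153.
Full years 2154–2221: 52 common + 16 leap = 52×365 + 16×366 = 24836 days.
Total: 346 + 24836 + 171 = 25353 days.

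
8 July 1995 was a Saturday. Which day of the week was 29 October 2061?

Saturday

Day-of-year of July 8, 1995: 189.
Day-of-year of October 29, 2061: 302.
1995 has 365 days, so 365 − 189 = 176 days remain in 1995.
Full years 1996–2060: 48 common + 17 leap = 48×365 + 17×366 = 23742 days.
Total: 176 + 23742 + 302 = 24220 days.
24220 is a multiple of 7, so 29 October 2061 falls on the same weekday: Saturday.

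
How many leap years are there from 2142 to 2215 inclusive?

Years divisible by 4: 2144, 2148, …, 2212 — 18 in all.
Of these, 2200 is divisible by 100 but not 400, so not leap.
Leap years: 18 − 1 = 17.

17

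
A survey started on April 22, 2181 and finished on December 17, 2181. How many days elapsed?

April 2181: 30 − 22 = 8 days remain.
Then May (31), June (30), July (31), August (31), September (30), October (31), November (30): 31 + 30 + 31 + 31 + 30 + 31 + 30 = 214 days.
December 1–17, 2181: 17 days.
Total: 8 + 214 + 17 = 239 days.

239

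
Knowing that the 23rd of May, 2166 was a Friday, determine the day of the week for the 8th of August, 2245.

From May 23, 2166 to May 23, 2245: 79 years, of which 19 contain a Feb 29 — 60×365 + 19×366 = 28854 days.
(2200 is not a leap year (divisible by 100 but not 400).)
May 2245: 31 − 23 = 8 days remain.
Then June (30), July (31): 30 + 31 = 61 days.
August 1–8, 2245: 8 days.
Residual: 77 days.
Total: 28931 days.
28931 is a multiple of 7, so the 8th of August, 2245 falls on the same weekday: Friday.

Friday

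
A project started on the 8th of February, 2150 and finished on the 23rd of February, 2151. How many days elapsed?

380

February 8, 2150 → February 8, 2151: 365 days.
Within February 2151: 23 − 8 = 15 days.
Total: 380 days.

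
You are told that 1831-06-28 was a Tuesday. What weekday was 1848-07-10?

Day-of-year of June 28, 1831: 179.
Day-of-year of July 10, 1848: 192.
1831 has 365 days, so 365 − 179 = 186 days remain in 1831.
Full years 1832–1847: 12 common + 4 leap = 12×365 + 4×366 = 5844 days.
Total: 186 + 5844 + 192 = 6222 days.
6222 mod 7 = 6, so 6 days after Tuesday is Monday.

Monday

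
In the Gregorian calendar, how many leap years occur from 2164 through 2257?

23

Years divisible by 4: 2164, 2168, …, 2256 — 24 in all.
Of these, 2200 is divisible by 100 but not 400, so not leap.
Leap years: 24 − 1 = 23.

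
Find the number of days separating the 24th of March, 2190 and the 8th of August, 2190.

March 2190: 31 − 24 = 7 days remain.
Then April (30), May (31), June (30), July (31): 30 + 31 + 30 + 31 = 122 days.
August 1–8, 2190: 8 days.
Total: 7 + 122 + 8 = 137 days.

137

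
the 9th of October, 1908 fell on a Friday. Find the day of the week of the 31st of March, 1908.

Tuesday

Count forward from the earlier date (March 31, 1908) to the later (October 9, 1908):
March 1908: 31 − 31 = 0 days remain.
Then April (30), May (31), June (30), July (31), August (31), September (30): 30 + 31 + 30 + 31 + 31 + 30 = 183 days.
October 1–9, 1908: 9 days.
Total: 0 + 183 + 9 = 192 days.
192 mod 7 = 3, so 3 days before Friday is Tuesday.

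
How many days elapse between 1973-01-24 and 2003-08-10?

Day-of-year of January 24, 1973: 24.
Day-of-year of August 10, 2003: 222.
1973 has 365 days, so 365 − 24 = 341 days remain in 1973.
Full years 1974–2002: 22 common + 7 leap = 22×365 + 7×366 = 10592 days.
Total: 341 + 10592 + 222 = 11155 days.

11155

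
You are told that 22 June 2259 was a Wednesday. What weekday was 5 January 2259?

Count forward from the earlier date (January 5, 2259) to the later (June 22, 2259):
January 2259: 31 − 5 = 26 days remain.
Then February 2259 (28), March (31), April (30), May (31): 28 + 31 + 30 + 31 = 120 days.
June 1–22, 2259: 22 days.
Total: 26 + 120 + 22 = 168 days.
168 is a multiple of 7, so 5 January 2259 falls on the same weekday: Wednesday.

Wednesday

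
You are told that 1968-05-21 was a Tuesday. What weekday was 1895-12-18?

Count forward from the earlier date (December 18, 1895) to the later (May 21, 1968):
Day-of-year of December 18, 1895: 352.
Day-of-year of May 21, 1968: 142.
1895 has 365 days, so 365 − 352 = 13 days remain in 1895.
Full years 1896–1967: 55 common + 17 leap = 55×365 + 17×366 = 26297 days.
Total: 13 + 26297 + 142 = 26452 days.
26452 mod 7 = 6, so 6 days before Tuesday is Wednesday.

Wednesday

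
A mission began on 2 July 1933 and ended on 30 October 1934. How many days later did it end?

485

July 2, 1933 → July 2, 1934: 365 days.
July 1934: 31 − 2 = 29 days remain.
Then August (31), September (30): 31 + 30 = 61 days.
October 1–30, 1934: 30 days.
Residual: 120 days.
Total: 485 days.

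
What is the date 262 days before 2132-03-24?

2131-07-06

Count 262 days before March 24, 2132:
July 2131: 31 − 6 = 25 days remain.
Then August (31), September (30), October (31), November (30), December (31), January (31), February 2132 (29): 31 + 30 + 31 + 30 + 31 + 31 + 29 = 213 days.
March 1–24, 2132: 24 days.
Residual: 262 days.
Total: 262 days.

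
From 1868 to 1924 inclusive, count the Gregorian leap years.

Years divisible by 4: 1868, 1872, …, 1924 — 15 in all.
Of these, 1900 is divisible by 100 but not 400, so not leap.
Leap years: 15 − 1 = 14.

14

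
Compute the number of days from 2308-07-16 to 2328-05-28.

Day-of-year of July 16, 2308: 198.
Day-of-year of May 28, 2328: 149.
2308 has 366 days, so 366 − 198 = 168 days remain in 2308.
Full years 2309–2327: 15 common + 4 leap = 15×365 + 4×366 = 6939 days.
Total: 168 + 6939 + 149 = 7256 days.

7256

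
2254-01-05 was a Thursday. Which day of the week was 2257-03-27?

Friday

Day-of-year of January 5, 2254: 5.
Day-of-year of March 27, 2257: 86.
2254 has 365 days, so 365 − 5 = 360 days remain in 2254.
Full years: 2255: 365; 2256: 366. Sum = 731.
Total: 360 + 731 + 86 = 1177 days.
1177 mod 7 = 1, so 1 day after Thursday is Friday.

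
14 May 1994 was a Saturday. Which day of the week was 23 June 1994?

Thursday

May 1994: 31 − 14 = 17 days remain.
June 1–23, 1994: 23 days.
Total: 17 + 23 = 40 days.
40 mod 7 = 5, so 5 days after Saturday is Thursday.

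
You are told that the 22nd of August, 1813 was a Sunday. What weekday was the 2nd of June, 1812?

Tuesday

Count forward from the earlier date (June 2, 1812) to the later (August 22, 1813):
Day-of-year of June 2, 1812: 154.
Day-of-year of August 22, 1813: 234.
1812 has 366 days, so 366 − 154 = 212 days remain in 1812.
Total: 212 + 234 = 446 days.
446 mod 7 = 5, so 5 days before Sunday is Tuesday.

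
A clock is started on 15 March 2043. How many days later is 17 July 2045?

March 2043: 31 − 15 = 16 days remain.
Then 27 full months totalling 822 days.
July 1–17, 2045: 17 days.
Total: 16 + 822 + 17 = 855 days.

855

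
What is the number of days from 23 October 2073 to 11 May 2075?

565

Day-of-year of October 23, 2073: 296.
Day-of-year of May 11, 2075: 131.
2073 has 365 days, so 365 − 296 = 69 days remain in 2073.
Full years: 2074: 365. Sum = 365.
Total: 69 + 365 + 131 = 565 days.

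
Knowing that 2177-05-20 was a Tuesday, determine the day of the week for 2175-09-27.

Wednesday

Count forward from the earlier date (September 27, 2175) to the later (May 20, 2177):
September 27, 2175 → September 27, 2176: 366 days (2176 is a leap year).
September 2176: 30 − 27 = 3 days remain.
Then October (31), November (30), December (31), January (31), February 2177 (28), March (31), April (30): 31 + 30 + 31 + 31 + 28 + 31 + 30 = 212 days.
May 1–20, 2177: 20 days.
Residual: 235 days.
Total: 601 days.
601 mod 7 = 6, so 6 days before Tuesday is Wednesday.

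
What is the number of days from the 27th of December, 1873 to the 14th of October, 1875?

December 27, 1873 → December 27, 1874: 365 days.
December 1874: 31 − 27 = 4 days remain.
Then 9 full months totalling 273 days.
October 1–14, 1875: 14 days.
Residual: 291 days.
Total: 656 days.

656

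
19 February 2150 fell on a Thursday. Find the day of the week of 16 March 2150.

February 2150: 28 − 19 = 9 days remain (2150 is not a leap year, so February has 28 days).
March 1–16, 2150: 16 days.
Total: 9 + 16 = 25 days.
25 mod 7 = 4, so 4 days after Thursday is Monday.

Monday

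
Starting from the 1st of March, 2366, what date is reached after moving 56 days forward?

the 26th of April, 2366

Count 56 days after March 1, 2366:
March 2366: 31 − 1 = 30 days remain.
April 1–26, 2366: 26 days.
Total: 30 + 26 = 56 days.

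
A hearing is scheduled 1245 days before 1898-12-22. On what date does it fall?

1895-07-26

Count 1245 days before December 22, 1898:
July 26, 1895 → July 26, 1896: 366 days (1896 is a leap year).
July 26, 1896 → July 26, 1897: 365 days.
July 26, 1897 → July 26, 1898: 365 days.
July 1898: 31 − 26 = 5 days remain.
Then August (31), September (30), October (31), November (30): 31 + 30 + 31 + 30 = 122 days.
December 1–22, 1898: 22 days.
Residual: 149 days.
Total: 1245 days.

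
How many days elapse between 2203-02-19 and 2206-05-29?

1195

Day-of-year of February 19, 2203: 50.
Day-of-year of May 29, 2206: 149.
2203 has 365 days, so 365 − 50 = 315 days remain in 2203.
Full years: 2204: 366; 2205: 365. Sum = 731.
Total: 315 + 731 + 149 = 1195 days.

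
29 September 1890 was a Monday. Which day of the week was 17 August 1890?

Sunday

Count forward from the earlier date (August 17, 1890) to the later (September 29, 1890):
August 1890: 31 − 17 = 14 days remain.
September 1–29, 1890: 29 days.
Total: 14 + 29 = 43 days.
43 mod 7 = 1, so 1 day before Monday is Sunday.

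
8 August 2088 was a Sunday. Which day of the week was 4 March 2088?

Thursday

Count forward from the earlier date (March 4, 2088) to the later (August 8, 2088):
March 2088: 31 − 4 = 27 days remain.
Then April (30), May (31), June (30), July (31): 30 + 31 + 30 + 31 = 122 days.
August 1–8, 2088: 8 days.
Total: 27 + 122 + 8 = 157 days.
157 mod 7 = 3, so 3 days before Sunday is Thursday.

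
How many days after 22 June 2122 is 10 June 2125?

1084

June 22, 2122 → June 22, 2123: 365 days.
June 22, 2123 → June 22, 2124: 366 days (2124 is a leap year).
June 2124: 30 − 22 = 8 days remain.
Then 11 full months totalling 335 days.
June 1–10, 2125: 10 days.
Residual: 353 days.
Total: 1084 days.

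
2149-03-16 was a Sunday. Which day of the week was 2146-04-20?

Count forward from the earlier date (April 20, 2146) to the later (March 16, 2149):
Day-of-year of April 20, 2146: 110.
Day-of-year of March 16, 2149: 75.
2146 has 365 days, so 365 − 110 = 255 days remain in 2146.
Full years: 2147: 365; 2148: 366. Sum = 731.
Total: 255 + 731 + 75 = 1061 days.
1061 mod 7 = 4, so 4 days before Sunday is Wednesday.

Wednesday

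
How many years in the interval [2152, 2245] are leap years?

23

Years divisible by 4: 2152, 2156, …, 2244 — 24 in all.
Of these, 2200 is divisible by 100 but not 400, so not leap.
Leap years: 24 − 1 = 23.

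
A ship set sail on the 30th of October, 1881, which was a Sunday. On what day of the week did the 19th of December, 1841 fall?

Count forward from the earlier date (December 19, 1841) to the later (October 30, 1881):
From December 19, 1841 to December 19, 1880: 39 years, of which 10 contain a Feb 29 — 29×365 + 10×366 = 14245 days.
December 1880: 31 − 19 = 12 days remain.
Then 9 full months totalling 273 days.
October 1–30, 1881: 30 days.
Residual: 315 days.
Total: 14560 days.
14560 is a multiple of 7, so the 19th of December, 1841 falls on the same weekday: Sunday.

Sunday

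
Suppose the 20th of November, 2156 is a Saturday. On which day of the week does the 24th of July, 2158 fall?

Monday

Day-of-year of November 20, 2156: 325.
Day-of-year of July 24, 2158: 205.
2156 has 366 days, so 366 − 325 = 41 days remain in 2156.
Full years: 2157: 365. Sum = 365.
Total: 41 + 365 + 205 = 611 days.
611 mod 7 = 2, so 2 days after Saturday is Monday.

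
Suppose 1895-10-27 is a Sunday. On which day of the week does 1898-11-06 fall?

Sunday

October 27, 1895 → October 27, 1896: 366 days (1896 is a leap year).
October 27, 1896 → October 27, 1897: 365 days.
October 27, 1897 → October 27, 1898: 365 days.
October 1898: 31 − 27 = 4 days remain.
November 1–6, 1898: 6 days.
Residual: 10 days.
Total: 1106 days.
1106 is a multiple of 7, so 1898-11-06 falls on the same weekday: Sunday.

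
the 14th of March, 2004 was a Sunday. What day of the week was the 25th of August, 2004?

March 2004: 31 − 14 = 17 days remain.
Then April (30), May (31), June (30), July (31): 30 + 31 + 30 + 31 = 122 days.
August 1–25, 2004: 25 days.
Total: 17 + 122 + 25 = 164 days.
164 mod 7 = 3, so 3 days after Sunday is Wednesday.

Wednesday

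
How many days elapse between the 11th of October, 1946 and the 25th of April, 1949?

October 11, 1946 → October 11, 1947: 365 days.
October 11, 1947 → October 11, 1948: 366 days (1948 is a leap year).
October 1948: 31 − 11 = 20 days remain.
Then November (30), December (31), January (31), February 1949 (28), March (31): 30 + 31 + 31 + 28 + 31 = 151 days.
April 1–25, 1949: 25 days.
Residual: 196 days.
Total: 927 days.

927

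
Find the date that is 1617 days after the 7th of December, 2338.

the 12th of May, 2343

Count 1617 days after December 7, 2338:
December 7, 2338 → December 7, 2339: 365 days.
December 7, 2339 → December 7, 2340: 366 days (2340 is a leap year).
December 7, 2340 → December 7, 2341: 365 days.
December 7, 2341 → December 7, 2342: 365 days.
December 2342: 31 − 7 = 24 days remain.
Then January (31), February 2343 (28), March (31), April (30): 31 + 28 + 31 + 30 = 120 days.
May 1–12, 2343: 12 days.
Residual: 156 days.
Total: 1617 days.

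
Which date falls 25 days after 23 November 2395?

18 December 2395

Count 25 days after November 23, 2395:
November 2395: 30 − 23 = 7 days remain.
December 1–18, 2395: 18 days.
Total: 7 + 18 = 25 days.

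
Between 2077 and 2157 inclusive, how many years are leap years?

Years divisible by 4: 2080, 2084, …, 2156 — 20 in all.
Of these, 2100 is divisible by 100 but not 400, so not leap.
Leap years: 20 − 1 = 19.

19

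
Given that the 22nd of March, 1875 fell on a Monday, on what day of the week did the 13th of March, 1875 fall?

Saturday

Count forward from the earlier date (March 13, 1875) to the later (March 22, 1875):
Within March 1875: 22 − 13 = 9 days.
9 mod 7 = 2, so 2 days before Monday is Saturday.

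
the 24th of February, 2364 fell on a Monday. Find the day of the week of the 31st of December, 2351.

Count forward from the earlier date (December 31, 2351) to the later (February 24, 2364):
Day-of-year of December 31, 2351: 365.
Day-of-year of February 24, 2364: 55.
2351 has 365 days, so 365 − 365 = 0 days remain in 2351.
Full years 2352–2363: 9 common + 3 leap = 9×365 + 3×366 = 4383 days.
Total: 0 + 4383 + 55 = 4438 days.
4438 is a multiple of 7, so the 31st of December, 2351 falls on the same weekday: Monday.

Monday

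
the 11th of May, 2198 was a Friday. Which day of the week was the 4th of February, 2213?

Thursday

Day-of-year of May 11, 2198: 131.
Day-of-year of February 4, 2213: 35.
2198 has 365 days, so 365 − 131 = 234 days remain in 2198.
Full years 2199–2212: 11 common + 3 leap = 11×365 + 3×366 = 5113 days.
Total: 234 + 5113 + 35 = 5382 days.
5382 mod 7 = 6, so 6 days after Friday is Thursday.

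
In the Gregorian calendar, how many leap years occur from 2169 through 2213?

Years divisible by 4 in [2169, 2213]: 2172, 2176, 2180, 2184, 2188, 2192, 2196, 2200, 2204, 2208, 2212.
Of these, 2200 is divisible by 100 but not 400, so not leap.
Leap years: 11 − 1 = 10.

10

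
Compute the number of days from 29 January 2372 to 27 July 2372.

180

January 2372: 31 − 29 = 2 days remain.
Then February 2372 (29), March (31), April (30), May (31), June (30): 29 + 31 + 30 + 31 + 30 = 151 days.
July 1–27, 2372: 27 days.
Total: 2 + 151 + 27 = 180 days.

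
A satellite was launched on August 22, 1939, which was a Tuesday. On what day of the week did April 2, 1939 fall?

Count forward from the earlier date (April 2, 1939) to the later (August 22, 1939):
April 1939: 30 − 2 = 28 days remain.
Then May (31), June (30), July (31): 31 + 30 + 31 = 92 days.
August 1–22, 1939: 22 days.
Total: 28 + 92 + 22 = 142 days.
142 mod 7 = 2, so 2 days before Tuesday is Sunday.

Sunday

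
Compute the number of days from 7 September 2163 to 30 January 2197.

Day-of-year of September 7, 2163: 250.
Day-of-year of January 30, 2197: 30.
2163 has 365 days, so 365 − 250 = 115 days remain in 2163.
Full years 2164–2196: 24 common + 9 leap = 24×365 + 9×366 = 12054 days.
Total: 115 + 12054 + 30 = 12199 days.

12199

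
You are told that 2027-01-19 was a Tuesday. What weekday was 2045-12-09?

From January 19, 2027 to January 19, 2045: 18 years, of which 5 contain a Feb 29 — 13×365 + 5×366 = 6575 days.
January 2045: 31 − 19 = 12 days remain.
Then 10 full months totalling 303 days.
December 1–9, 2045: 9 days.
Residual: 324 days.
Total: 6899 days.
6899 mod 7 = 4, so 4 days after Tuesday is Saturday.

Saturday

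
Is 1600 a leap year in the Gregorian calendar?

Yes

1600 is a leap year (divisible by 400).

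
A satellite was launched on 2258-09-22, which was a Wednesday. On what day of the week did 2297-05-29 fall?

Saturday

From September 22, 2258 to September 22, 2296: 38 years, of which 10 contain a Feb 29 — 28×365 + 10×366 = 13880 days.
September 2296: 30 − 22 = 8 days remain.
Then October (31), November (30), December (31), January (31), February 2297 (28), March (31), April (30): 31 + 30 + 31 + 31 + 28 + 31 + 30 = 212 days.
May 1–29, 2297: 29 days.
Residual: 249 days.
Total: 14129 days.
14129 mod 7 = 3, so 3 days after Wednesday is Saturday.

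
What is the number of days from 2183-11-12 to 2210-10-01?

9819

From November 12, 2183 to November 12, 2209: 26 years, of which 6 contain a Feb 29 — 20×365 + 6×366 = 9496 days.
(2200 is not a leap year (divisible by 100 but not 400).)
November 2209: 30 − 12 = 18 days remain.
Then 10 full months totalling 304 days.
October 1, 2210: 1 day.
Residual: 323 days.
Total: 9819 days.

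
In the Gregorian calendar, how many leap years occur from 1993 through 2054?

Years divisible by 4: 1996, 2000, …, 2052 — 15 in all.
2000 is divisible by 400, so still leap.
No century exceptions apply. Count: 15.

15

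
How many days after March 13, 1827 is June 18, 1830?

Day-of-year of March 13, 1827: 72.
Day-of-year of June 18, 1830: 169.
1827 has 365 days, so 365 − 72 = 293 days remain in 1827.
Full years: 1828: 366; 1829: 365. Sum = 731.
Total: 293 + 731 + 169 = 1193 days.

1193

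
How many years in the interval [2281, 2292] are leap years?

Years divisible by 4 in [2281, 2292]: 2284, 2288, 2292.
No century exceptions apply. Count: 3.

3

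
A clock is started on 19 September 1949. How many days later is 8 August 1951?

September 19, 1949 → September 19, 1950: 365 days.
September 1950: 30 − 19 = 11 days remain.
Then 10 full months totalling 304 days.
August 1–8, 1951: 8 days.
Residual: 323 days.
Total: 688 days.

688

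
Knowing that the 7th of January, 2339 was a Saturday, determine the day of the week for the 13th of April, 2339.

January 2339: 31 − 7 = 24 days remain.
Then February 2339 (28), March (31): 28 + 31 = 59 days.
April 1–13, 2339: 13 days.
Total: 24 + 59 + 13 = 96 days.
96 mod 7 = 5, so 5 days after Saturday is Thursday.

Thursday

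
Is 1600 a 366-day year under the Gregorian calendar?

1600 is a leap year (divisible by 400).

Yes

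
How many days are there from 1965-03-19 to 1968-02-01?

March 19, 1965 → March 19, 1966: 365 days.
March 19, 1966 → March 19, 1967: 365 days.
March 1967: 31 − 19 = 12 days remain.
Then 10 full months totalling 306 days.
February 1, 1968: 1 day (1968 is a leap year).
Residual: 319 days.
Total: 1049 days.

1049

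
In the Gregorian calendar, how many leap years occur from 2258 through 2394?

33

Years divisible by 4: 2260, 2264, …, 2392 — 34 in all.
Of these, 2300 is divisible by 100 but not 400, so not leap.
Leap years: 34 − 1 = 33.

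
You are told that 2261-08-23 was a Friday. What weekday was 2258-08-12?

Thursday

Count forward from the earlier date (August 12, 2258) to the later (August 23, 2261):
August 12, 2258 → August 12, 2259: 365 days.
August 12, 2259 → August 12, 2260: 366 days (2260 is a leap year).
August 12, 2260 → August 12, 2261: 365 days.
Within August 2261: 23 − 12 = 11 days.
Total: 1107 days.
1107 mod 7 = 1, so 1 day before Friday is Thursday.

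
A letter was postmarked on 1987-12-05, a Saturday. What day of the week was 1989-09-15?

Friday

Day-of-year of December 5, 1987: 339.
Day-of-year of September 15, 1989: 258.
1987 has 365 days, so 365 − 339 = 26 days remain in 1987.
Full years: 1988: 366. Sum = 366.
Total: 26 + 366 + 258 = 650 days.
650 mod 7 = 6, so 6 days after Saturday is Friday.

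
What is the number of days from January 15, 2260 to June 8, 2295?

12928

From January 15, 2260 to January 15, 2295: 35 years, of which 9 contain a Feb 29 — 26×365 + 9×366 = 12784 days.
January 2295: 31 − 15 = 16 days remain.
Then February 2295 (28), March (31), April (30), May (31): 28 + 31 + 30 + 31 = 120 days.
June 1–8, 2295: 8 days.
Residual: 144 days.
Total: 12928 days.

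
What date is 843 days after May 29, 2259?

September 18, 2261

Count 843 days after May 29, 2259:
May 29, 2259 → May 29, 2260: 366 days (2260 is a leap year).
May 29, 2260 → May 29, 2261: 365 days.
May 2261: 31 − 29 = 2 days remain.
Then June (30), July (31), August (31): 30 + 31 + 31 = 92 days.
September 1–18, 2261: 18 days.
Residual: 112 days.
Total: 843 days.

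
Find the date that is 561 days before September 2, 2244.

February 19, 2243

Count 561 days before September 2, 2244:
February 2243: 28 − 19 = 9 days remain (2243 is not a leap year, so February has 28 days).
Then 18 full months totalling 550 days.
September 1–2, 2244: 2 days.
Total: 9 + 550 + 2 = 561 days.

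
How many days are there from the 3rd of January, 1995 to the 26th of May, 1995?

January 1995: 31 − 3 = 28 days remain.
Then February 1995 (28), March (31), April (30): 28 + 31 + 30 = 89 days.
May 1–26, 1995: 26 days.
Total: 28 + 89 + 26 = 143 days.

143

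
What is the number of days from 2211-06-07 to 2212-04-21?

Day-of-year of June 7, 2211: 158.
Day-of-year of April 21, 2212: 112.
2211 has 365 days, so 365 − 158 = 207 days remain in 2211.
Total: 207 + 112 = 319 days.

319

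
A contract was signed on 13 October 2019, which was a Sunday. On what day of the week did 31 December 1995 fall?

Sunday

Count forward from the earlier date (December 31, 1995) to the later (October 13, 2019):
Day-of-year of December 31, 1995: 365.
Day-of-year of October 13, 2019: 286.
1995 has 365 days, so 365 − 365 = 0 days remain in 1995.
Full years 1996–2018: 17 common + 6 leap = 17×365 + 6×366 = 8401 days.
Total: 0 + 8401 + 286 = 8687 days.
8687 is a multiple of 7, so 31 December 1995 falls on the same weekday: Sunday.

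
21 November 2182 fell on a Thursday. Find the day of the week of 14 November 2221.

Day-of-year of November 21, 2182: 325.
Day-of-year of November 14, 2221: 318.
2182 has 365 days, so 365 − 325 = 40 days remain in 2182.
Full years 2183–2220: 29 common + 9 leap = 29×365 + 9×366 = 13879 days.
Total: 40 + 13879 + 318 = 14237 days.
14237 mod 7 = 6, so 6 days after Thursday is Wednesday.

Wednesday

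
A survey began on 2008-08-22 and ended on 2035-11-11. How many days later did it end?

9942

Day-of-year of August 22, 2008: 235.
Day-of-year of November 11, 2035: 315.
2008 has 366 days, so 366 − 235 = 131 days remain in 2008.
Full years 2009–2034: 20 common + 6 leap = 20×365 + 6×366 = 9496 days.
Total: 131 + 9496 + 315 = 9942 days.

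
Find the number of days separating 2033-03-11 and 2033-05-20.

70

March 2033: 31 − 11 = 20 days remain.
Then April (30): 30 days.
May 1–20, 2033: 20 days.
Total: 20 + 30 + 20 = 70 days.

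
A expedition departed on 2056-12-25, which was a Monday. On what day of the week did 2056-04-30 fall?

Sunday

Count forward from the earlier date (April 30, 2056) to the later (December 25, 2056):
April 2056: 30 − 30 = 0 days remain.
Then May (31), June (30), July (31), August (31), September (30), October (31), November (30): 31 + 30 + 31 + 31 + 30 + 31 + 30 = 214 days.
December 1–25, 2056: 25 days.
Total: 0 + 214 + 25 = 239 days.
239 mod 7 = 1, so 1 day before Monday is Sunday.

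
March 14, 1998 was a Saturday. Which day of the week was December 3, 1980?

Wednesday

Count forward from the earlier date (December 3, 1980) to the later (March 14, 1998):
From December 3, 1980 to December 3, 1997: 17 years, of which 4 contain a Feb 29 — 13×365 + 4×366 = 6209 days.
December 1997: 31 − 3 = 28 days remain.
Then January (31), February 1998 (28): 31 + 28 = 59 days.
March 1–14, 1998: 14 days.
Residual: 101 days.
Total: 6310 days.
6310 mod 7 = 3, so 3 days before Saturday is Wednesday.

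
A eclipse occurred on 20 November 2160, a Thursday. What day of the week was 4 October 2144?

Count forward from the earlier date (October 4, 2144) to the later (November 20, 2160):
Day-of-year of October 4, 2144: 278.
Day-of-year of November 20, 2160: 325.
2144 has 366 days, so 366 − 278 = 88 days remain in 2144.
Full years 2145–2159: 12 common + 3 leap = 12×365 + 3×366 = 5478 days.
Total: 88 + 5478 + 325 = 5891 days.
5891 mod 7 = 4, so 4 days before Thursday is Sunday.

Sunday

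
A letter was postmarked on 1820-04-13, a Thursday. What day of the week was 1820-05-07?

April 1820: 30 − 13 = 17 days remain.
May 1–7, 1820: 7 days.
Total: 17 + 7 = 24 days.
24 mod 7 = 3, so 3 days after Thursday is Sunday.

Sunday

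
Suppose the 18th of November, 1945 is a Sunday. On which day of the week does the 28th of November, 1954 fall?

Day-of-year of November 18, 1945: 322.
Day-of-year of November 28, 1954: 332.
1945 has 365 days, so 365 − 322 = 43 days remain in 1945.
Full years 1946–1953: 6 common + 2 leap = 6×365 + 2×366 = 2922 days.
Total: 43 + 2922 + 332 = 3297 days.
3297 is a multiple of 7, so the 28th of November, 1954 falls on the same weekday: Sunday.

Sunday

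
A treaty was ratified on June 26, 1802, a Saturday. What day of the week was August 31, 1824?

From June 26, 1802 to June 26, 1824: 22 years, of which 6 contain a Feb 29 — 16×365 + 6×366 = 8036 days.
June 1824: 30 − 26 = 4 days remain.
Then July (31): 31 days.
August 1–31, 1824: 31 days.
Residual: 66 days.
Total: 8102 days.
8102 mod 7 = 3, so 3 days after Saturday is Tuesday.

Tuesday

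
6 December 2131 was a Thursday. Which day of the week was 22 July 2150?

From December 6, 2131 to December 6, 2149: 18 years, of which 5 contain a Feb 29 — 13×365 + 5×366 = 6575 days.
December 2149: 31 − 6 = 25 days remain.
Then January (31), February 2150 (28), March (31), April (30), May (31), June (30): 31 + 28 + 31 + 30 + 31 + 30 = 181 days.
July 1–22, 2150: 22 days.
Residual: 228 days.
Total: 6803 days.
6803 mod 7 = 6, so 6 days after Thursday is Wednesday.

Wednesday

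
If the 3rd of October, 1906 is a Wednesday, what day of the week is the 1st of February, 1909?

Day-of-year of October 3, 1906: 276.
Day-of-year of February 1, 1909: 32.
1906 has 365 days, so 365 − 276 = 89 days remain in 1906.
Full years: 1907: 365; 1908: 366. Sum = 731.
Total: 89 + 731 + 32 = 852 days.
852 mod 7 = 5, so 5 days after Wednesday is Monday.

Monday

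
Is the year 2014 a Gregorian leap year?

No

2014 is not a leap year.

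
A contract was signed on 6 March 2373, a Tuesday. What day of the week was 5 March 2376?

Day-of-year of March 6, 2373: 65.
Day-of-year of March 5, 2376: 65.
2373 has 365 days, so 365 − 65 = 300 days remain in 2373.
Full years: 2374: 365; 2375: 365. Sum = 730.
Total: 300 + 730 + 65 = 1095 days.
1095 mod 7 = 3, so 3 days after Tuesday is Friday.

Friday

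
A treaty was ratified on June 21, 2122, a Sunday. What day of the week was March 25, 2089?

Friday

Count forward from the earlier date (March 25, 2089) to the later (June 21, 2122):
From March 25, 2089 to March 25, 2122: 33 years, of which 7 contain a Feb 29 — 26×365 + 7×366 = 12052 days.
(2100 is not a leap year (divisible by 100 but not 400).)
March 2122: 31 − 25 = 6 days remain.
Then April (30), May (31): 30 + 31 = 61 days.
June 1–21, 2122: 21 days.
Residual: 88 days.
Total: 12140 days.
12140 mod 7 = 2, so 2 days before Sunday is Friday.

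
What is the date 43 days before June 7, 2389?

April 25, 2389

Count 43 days before June 7, 2389:
April 2389: 30 − 25 = 5 days remain.
Then May (31): 31 days.
June 1–7, 2389: 7 days.
Total: 5 + 31 + 7 = 43 days.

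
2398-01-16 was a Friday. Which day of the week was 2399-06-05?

Saturday

Day-of-year of January 16, 2398: 16.
Day-of-year of June 5, 2399: 156.
2398 has 365 days, so 365 − 16 = 349 days remain in 2398.
Total: 349 + 156 = 505 days.
505 mod 7 = 1, so 1 day after Friday is Saturday.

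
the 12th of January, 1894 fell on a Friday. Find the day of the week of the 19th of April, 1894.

Thursday

January 1894: 31 − 12 = 19 days remain.
Then February 1894 (28), March (31): 28 + 31 = 59 days.
April 1–19, 1894: 19 days.
Total: 19 + 59 + 19 = 97 days.
97 mod 7 = 6, so 6 days after Friday is Thursday.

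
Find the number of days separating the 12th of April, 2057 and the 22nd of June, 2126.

25272

From April 12, 2057 to April 12, 2126: 69 years, of which 16 contain a Feb 29 — 53×365 + 16×366 = 25201 days.
(2100 is not a leap year (divisible by 100 but not 400).)
April 2126: 30 − 12 = 18 days remain.
Then May (31): 31 days.
June 1–22, 2126: 22 days.
Residual: 71 days.
Total: 25272 days.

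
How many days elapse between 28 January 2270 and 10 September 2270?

225

January 2270: 31 − 28 = 3 days remain.
Then February 2270 (28), March (31), April (30), May (31), June (30), July (31), August (31): 28 + 31 + 30 + 31 + 30 + 31 + 31 = 212 days.
September 1–10, 2270: 10 days.
Total: 3 + 212 + 10 = 225 days.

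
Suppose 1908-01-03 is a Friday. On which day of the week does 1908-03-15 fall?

January 1908: 31 − 3 = 28 days remain.
Then February 1908 (29): 29 days.
March 1–15, 1908: 15 days.
Total: 28 + 29 + 15 = 72 days.
72 mod 7 = 2, so 2 days after Friday is Sunday.

Sunday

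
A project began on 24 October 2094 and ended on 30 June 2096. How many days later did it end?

615

October 2094: 31 − 24 = 7 days remain.
Then 19 full months totalling 578 days.
June 1–30, 2096: 30 days.
Total: 7 + 578 + 30 = 615 days.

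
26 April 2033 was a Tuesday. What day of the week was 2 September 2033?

April 2033: 30 − 26 = 4 days remain.
Then May (31), June (30), July (31), August (31): 31 + 30 + 31 + 31 = 123 days.
September 1–2, 2033: 2 days.
Total: 4 + 123 + 2 = 129 days.
129 mod 7 = 3, so 3 days after Tuesday is Friday.

Friday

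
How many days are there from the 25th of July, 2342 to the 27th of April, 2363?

From July 25, 2342 to July 25, 2362: 20 years, of which 5 contain a Feb 29 — 15×365 + 5×366 = 7305 days.
July 2362: 31 − 25 = 6 days remain.
Then August (31), September (30), October (31), November (30), December (31), January (31), February 2363 (28), March (31): 31 + 30 + 31 + 30 + 31 + 31 + 28 + 31 = 243 days.
April 1–27, 2363: 27 days.
Residual: 276 days.
Total: 7581 days.

7581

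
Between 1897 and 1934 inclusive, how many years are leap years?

Years divisible by 4 in [1897, 1934]: 1900, 1904, 1908, 1912, 1916, 1920, 1924, 1928, 1932.
Of these, 1900 is divisible by 100 but not 400, so not leap.
Leap years: 9 − 1 = 8.

8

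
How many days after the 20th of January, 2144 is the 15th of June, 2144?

January 2144: 31 − 20 = 11 days remain.
Then February 2144 (29), March (31), April (30), May (31): 29 + 31 + 30 + 31 = 121 days.
June 1–15, 2144: 15 days.
Total: 11 + 121 + 15 = 147 days.

147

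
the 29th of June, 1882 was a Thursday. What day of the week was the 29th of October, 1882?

Sunday

June 1882: 30 − 29 = 1 day remains.
Then July (31), August (31), September (30): 31 + 31 + 30 = 92 days.
October 1–29, 1882: 29 days.
Total: 1 + 92 + 29 = 122 days.
122 mod 7 = 3, so 3 days after Thursday is Sunday.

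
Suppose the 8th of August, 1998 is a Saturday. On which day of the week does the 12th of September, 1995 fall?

Count forward from the earlier date (September 12, 1995) to the later (August 8, 1998):
Day-of-year of September 12, 1995: 255.
Day-of-year of August 8, 1998: 220.
1995 has 365 days, so 365 − 255 = 110 days remain in 1995.
Full years: 1996: 366; 1997: 365. Sum = 731.
Total: 110 + 731 + 220 = 1061 days.
1061 mod 7 = 4, so 4 days before Saturday is Tuesday.

Tuesday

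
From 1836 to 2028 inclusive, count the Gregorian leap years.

48

Years divisible by 4: 1836, 1840, …, 2028 — 49 in all.
Of these, 1900 is divisible by 100 but not 400, so not leap.
2000 is divisible by 400, so still leap.
Leap years: 49 − 1 = 48.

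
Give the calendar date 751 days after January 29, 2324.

February 18, 2326

Count 751 days after January 29, 2324:
January 29, 2324 → January 29, 2325: 366 days (2324 is a leap year).
January 29, 2325 → January 29, 2326: 365 days.
January 2326: 31 − 29 = 2 days remain.
February 1–18, 2326: 18 days (2326 is not a leap year).
Residual: 20 days.
Total: 751 days.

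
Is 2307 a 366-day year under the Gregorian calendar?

No

2307 is not a leap year.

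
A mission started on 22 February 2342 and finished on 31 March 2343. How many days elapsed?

Day-of-year of February 22, 2342: 53.
Day-of-year of March 31, 2343: 90.
2342 has 365 days, so 365 − 53 = 312 days remain in 2342.
Total: 312 + 90 = 402 days.

402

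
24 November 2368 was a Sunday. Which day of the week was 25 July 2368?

Count forward from the earlier date (July 25, 2368) to the later (November 24, 2368):
July 2368: 31 − 25 = 6 days remain.
Then August (31), September (30), October (31): 31 + 30 + 31 = 92 days.
November 1–24, 2368: 24 days.
Total: 6 + 92 + 24 = 122 days.
122 mod 7 = 3, so 3 days before Sunday is Thursday.

Thursday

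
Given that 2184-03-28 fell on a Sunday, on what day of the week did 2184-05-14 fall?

Friday

March 2184: 31 − 28 = 3 days remain.
Then April (30): 30 days.
May 1–14, 2184: 14 days.
Total: 3 + 30 + 14 = 47 days.
47 mod 7 = 5, so 5 days after Sunday is Friday.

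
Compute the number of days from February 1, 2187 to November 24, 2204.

Day-of-year of February 1, 2187: 32.
Day-of-year of November 24, 2204: 329.
2187 has 365 days, so 365 − 32 = 333 days remain in 2187.
Full years 2188–2203: 13 common + 3 leap = 13×365 + 3×366 = 5843 days.
Total: 333 + 5843 + 329 = 6505 days.

6505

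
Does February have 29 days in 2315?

No

2315 is not a leap year.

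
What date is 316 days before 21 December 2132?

9 February 2132

Count 316 days before December 21, 2132:
February 2132: 29 − 9 = 20 days remain (2132 is a leap year, so February has 29 days).
Then 9 full months totalling 275 days.
December 1–21, 2132: 21 days.
Total: 20 + 275 + 21 = 316 days.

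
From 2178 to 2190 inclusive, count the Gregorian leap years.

Years divisible by 4 in [2178, 2190]: 2180, 2184, 2188.
No century exceptions apply. Count: 3.

3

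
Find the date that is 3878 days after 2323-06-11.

2334-01-22

Count 3878 days after June 11, 2323:
From June 11, 2323 to June 11, 2333: 10 years, of which 3 contain a Feb 29 — 7×365 + 3×366 = 3653 days.
June 2333: 30 − 11 = 19 days remain.
Then July (31), August (31), September (30), October (31), November (30), December (31): 31 + 31 + 30 + 31 + 30 + 31 = 184 days.
January 1–22, 2334: 22 days.
Residual: 225 days.
Total: 3878 days.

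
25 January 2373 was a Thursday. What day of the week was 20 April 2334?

Friday

Count forward from the earlier date (April 20, 2334) to the later (January 25, 2373):
From April 20, 2334 to April 20, 2372: 38 years, of which 10 contain a Feb 29 — 28×365 + 10×366 = 13880 days.
April 2372: 30 − 20 = 10 days remain.
Then May (31), June (30), July (31), August (31), September (30), October (31), November (30), December (31): 31 + 30 + 31 + 31 + 30 + 31 + 30 + 31 = 245 days.
January 1–25, 2373: 25 days.
Residual: 280 days.
Total: 14160 days.
14160 mod 7 = 6, so 6 days before Thursday is Friday.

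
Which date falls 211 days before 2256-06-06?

2255-11-08

Count 211 days before June 6, 2256:
November 2255: 30 − 8 = 22 days remain.
Then December (31), January (31), February 2256 (29), March (31), April (30), May (31): 31 + 31 + 29 + 31 + 30 + 31 = 183 days.
June 1–6, 2256: 6 days.
Residual: 211 days.
Total: 211 days.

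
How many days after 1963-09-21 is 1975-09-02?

Day-of-year of September 21, 1963: 264.
Day-of-year of September 2, 1975: 245.
1963 has 365 days, so 365 − 264 = 101 days remain in 1963.
Full years 1964–1974: 8 common + 3 leap = 8×365 + 3×366 = 4018 days.
Total: 101 + 4018 + 245 = 4364 days.

4364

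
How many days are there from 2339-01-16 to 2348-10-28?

3573

Day-of-year of January 16, 2339: 16.
Day-of-year of October 28, 2348: 302.
2339 has 365 days, so 365 − 16 = 349 days remain in 2339.
Full years 2340–2347: 6 common + 2 leap = 6×365 + 2×366 = 2922 days.
Total: 349 + 2922 + 302 = 3573 days.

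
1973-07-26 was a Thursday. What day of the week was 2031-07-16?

Wednesday

From July 26, 1973 to July 26, 2030: 57 years, of which 14 contain a Feb 29 — 43×365 + 14×366 = 20819 days.
(2000 is a leap year (divisible by 400).)
July 2030: 31 − 26 = 5 days remain.
Then 11 full months totalling 334 days.
July 1–16, 2031: 16 days.
Residual: 355 days.
Total: 21174 days.
21174 mod 7 = 6, so 6 days after Thursday is Wednesday.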